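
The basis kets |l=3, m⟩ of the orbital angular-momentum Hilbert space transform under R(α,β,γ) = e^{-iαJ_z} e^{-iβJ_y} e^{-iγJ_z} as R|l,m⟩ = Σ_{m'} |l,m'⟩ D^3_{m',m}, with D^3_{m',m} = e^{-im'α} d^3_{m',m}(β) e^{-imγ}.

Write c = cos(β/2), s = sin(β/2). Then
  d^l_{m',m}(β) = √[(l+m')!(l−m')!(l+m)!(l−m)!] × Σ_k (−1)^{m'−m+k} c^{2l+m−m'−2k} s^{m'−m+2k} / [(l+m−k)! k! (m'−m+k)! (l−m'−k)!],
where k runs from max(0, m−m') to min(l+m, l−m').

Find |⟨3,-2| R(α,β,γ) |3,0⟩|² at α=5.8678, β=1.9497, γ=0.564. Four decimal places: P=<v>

P=0.1911

Split into d^3_{-2,0}(β=1.9497) × two z-phases.
With c≡cos(β/2)=0.561292 and s≡sin(β/2)=0.827618, N=[1·120·6·6]^{1/2}=65.726707
Admissible k: 2..3 (factorial args all ≥0)
  k=2: (−1)^0·65.7267/(12)·0.5613^4·0.8276^2 = +0.372371
  k=3: (−1)^1·65.7267/(12)·0.5613^2·0.8276^4 = -0.809576
d^3_{-2,0}(1.9497) = +0.372371 -0.809576 = -0.437205
|D^3_{-2,0}|² = |d^3_{-2,0}(β)|² = (-0.437205)² = 0.191148 (the z-rotation phases have unit modulus)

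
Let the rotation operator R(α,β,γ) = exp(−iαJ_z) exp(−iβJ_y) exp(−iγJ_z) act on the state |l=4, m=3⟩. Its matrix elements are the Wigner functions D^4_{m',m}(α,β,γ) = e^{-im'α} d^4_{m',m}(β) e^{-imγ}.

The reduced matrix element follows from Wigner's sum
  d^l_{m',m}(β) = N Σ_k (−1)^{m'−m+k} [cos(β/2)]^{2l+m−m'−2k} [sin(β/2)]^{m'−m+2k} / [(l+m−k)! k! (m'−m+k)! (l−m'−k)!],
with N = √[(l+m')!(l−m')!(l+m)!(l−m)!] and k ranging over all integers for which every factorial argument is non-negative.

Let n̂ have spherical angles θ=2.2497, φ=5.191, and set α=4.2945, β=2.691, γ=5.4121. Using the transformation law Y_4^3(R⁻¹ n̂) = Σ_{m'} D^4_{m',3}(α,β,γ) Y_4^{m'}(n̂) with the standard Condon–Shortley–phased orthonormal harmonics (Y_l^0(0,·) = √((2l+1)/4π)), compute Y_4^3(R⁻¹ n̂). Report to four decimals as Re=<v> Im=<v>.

Need the full column D^4_{m',3} for m'=−4..4 at α=4.2945, β=2.691, γ=5.4121.
cos(β/2)=0.223395, sin(β/2)=0.974728
d^4_{-4,3}: single k=7 term ⇒ +0.528205;  D = +0.310804+0.427085i
d^4_{-3,3}: k∈[6..7] ⇒ +0.299603 -0.814831 = -0.515228;  D = +0.503778-0.108013i
d^4_{-2,3}: k∈[5..6] ⇒ +0.110109 -0.698750 = -0.588641;  D = -0.120797+0.576113i
d^4_{-1,3}: k∈[4..5] ⇒ +0.029740 -0.339718 = -0.309977;  D = -0.251458-0.181259i
d^4_{0,3}: k∈[3..4] ⇒ +0.006097 -0.116065 = -0.109969;  D = +0.094974-0.055435i
d^4_{1,3}: k∈[2..3] ⇒ +0.000937 -0.029740 = -0.028803;  D = +0.003175+0.028628i
d^4_{2,3}: k∈[1..2] ⇒ +0.000101 -0.005784 = -0.005682;  D = -0.005416-0.001720i
d^4_{3,3}: k∈[0..1] ⇒ +0.000006 -0.000827 = -0.000820;  D = +0.000544-0.000614i
d^4_{4,3}: single k=0 term ⇒ -0.000077;  D = +0.000032+0.000070i
Y_4^{m'}(θ=2.2497,φ=5.191) and Σ D·Y over m':
  (+0.3108+0.4271i)·(-0.0547-0.1529i)  (+0.5038-0.1080i)·(+0.3671+0.0499i)  (-0.1208+0.5761i)·(-0.2054+0.2916i)  (-0.2515-0.1813i)·(+0.0255+0.0492i)  (+0.0950-0.0554i)·(-0.3583+0.0000i)  (+0.0032+0.0286i)·(-0.0255+0.0492i)  (-0.0054-0.0017i)·(-0.2054-0.2916i)  (+0.0005-0.0006i)·(-0.3671+0.0499i)  (+0.0000+0.0001i)·(-0.0547+0.1529i)
Y_4^3(R⁻¹ n̂) = +0.062842-0.234467i

Re=0.0628 Im=-0.2345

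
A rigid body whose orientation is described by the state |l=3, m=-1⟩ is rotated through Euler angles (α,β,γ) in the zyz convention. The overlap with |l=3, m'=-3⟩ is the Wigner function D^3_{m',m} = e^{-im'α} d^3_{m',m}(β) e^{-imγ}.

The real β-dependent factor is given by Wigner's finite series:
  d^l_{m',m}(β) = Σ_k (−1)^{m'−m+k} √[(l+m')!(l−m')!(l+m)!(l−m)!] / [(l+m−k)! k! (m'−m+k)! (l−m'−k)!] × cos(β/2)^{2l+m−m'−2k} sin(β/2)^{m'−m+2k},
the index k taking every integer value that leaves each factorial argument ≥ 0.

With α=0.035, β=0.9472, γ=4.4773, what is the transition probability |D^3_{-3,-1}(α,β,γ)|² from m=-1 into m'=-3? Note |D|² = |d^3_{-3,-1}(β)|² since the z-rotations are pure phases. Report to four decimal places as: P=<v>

P=0.2554

First d^3_{-3,-1}(β=0.9472), then the phase factors e^{-i(-3)α} and e^{-i(-1)γ}:
Half-angle: c=0.889932, s=0.456093. N=√(1·720·2·24)=185.903201
The bounds max(0,m−m')=2 and min(l+m,l−m')=2 give 1 term
  k=2: (−1)^0·185.9032/(48)·0.8899^4·0.4561^2 = +0.505336
d^3_{-3,-1}(0.9472) = +0.505336
|D^3_{-3,-1}|² = |d^3_{-3,-1}(β)|² = (+0.505336)² = 0.255364 (the z-rotation phases have unit modulus)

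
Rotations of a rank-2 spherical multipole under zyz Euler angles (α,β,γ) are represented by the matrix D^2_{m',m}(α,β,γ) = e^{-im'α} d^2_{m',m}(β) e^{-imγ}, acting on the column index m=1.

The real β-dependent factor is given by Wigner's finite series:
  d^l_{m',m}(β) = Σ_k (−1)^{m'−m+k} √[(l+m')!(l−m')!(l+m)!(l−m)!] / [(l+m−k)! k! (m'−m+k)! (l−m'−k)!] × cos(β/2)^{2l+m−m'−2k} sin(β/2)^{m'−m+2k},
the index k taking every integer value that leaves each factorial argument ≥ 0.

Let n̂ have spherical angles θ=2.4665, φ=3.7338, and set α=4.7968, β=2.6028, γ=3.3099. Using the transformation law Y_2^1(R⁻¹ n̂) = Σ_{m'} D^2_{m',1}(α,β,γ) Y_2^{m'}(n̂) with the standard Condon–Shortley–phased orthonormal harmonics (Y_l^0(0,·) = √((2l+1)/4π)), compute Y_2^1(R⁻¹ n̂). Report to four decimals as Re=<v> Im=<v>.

Re=0.0295 Im=-0.3585

Need the full column D^2_{m',1} for m'=−2..2 at α=4.7968, β=2.6028, γ=3.3099.
cos(β/2)=0.266150, sin(β/2)=0.963932
d^2_{-2,1}: single k=3 term ⇒ +0.476754;  D = +0.476754+0.000245i
d^2_{-1,1}: k∈[2..3] ⇒ +0.197454 -0.863346 = -0.665893;  D = -0.055800-0.663551i
d^2_{0,1}: k∈[1..2] ⇒ +0.044514 -0.583902 = -0.539388;  D = +0.531766-0.090355i
d^2_{1,1}: k∈[0..1] ⇒ +0.005018 -0.197454 = -0.192436;  D = +0.048116+0.186324i
d^2_{2,1}: single k=0 term ⇒ -0.036346;  D = -0.034300+0.012022i
Y_2^{m'}(θ=2.4665,φ=3.7338) and Σ D·Y over m':
  (+0.4768+0.0002i)·(+0.0569-0.1398i)  (-0.0558-0.6636i)·(+0.3127-0.2104i)  (+0.5318-0.0904i)·(+0.2612+0.0000i)  (+0.0481+0.1863i)·(-0.3127-0.2104i)  (-0.0343+0.0120i)·(+0.0569+0.1398i)
Y_2^1(R⁻¹ n̂) = +0.029516-0.358488i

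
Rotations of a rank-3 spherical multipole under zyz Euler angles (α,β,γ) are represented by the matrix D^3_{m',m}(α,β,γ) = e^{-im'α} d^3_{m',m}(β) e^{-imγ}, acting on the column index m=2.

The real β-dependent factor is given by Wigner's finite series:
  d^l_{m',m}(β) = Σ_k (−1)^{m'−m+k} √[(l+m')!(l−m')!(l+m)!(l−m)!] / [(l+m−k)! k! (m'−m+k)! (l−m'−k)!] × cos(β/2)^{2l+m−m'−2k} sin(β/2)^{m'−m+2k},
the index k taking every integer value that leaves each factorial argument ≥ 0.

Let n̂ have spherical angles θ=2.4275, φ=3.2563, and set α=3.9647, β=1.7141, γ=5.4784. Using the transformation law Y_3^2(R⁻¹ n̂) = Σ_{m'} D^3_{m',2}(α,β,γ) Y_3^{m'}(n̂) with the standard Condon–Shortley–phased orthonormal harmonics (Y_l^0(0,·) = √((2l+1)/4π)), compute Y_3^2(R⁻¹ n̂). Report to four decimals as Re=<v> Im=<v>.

Re=0.3470 Im=0.1833

Need the full column D^3_{m',2} for m'=−3..3 at α=3.9647, β=1.7141, γ=5.4784.
cos(β/2)=0.654670, sin(β/2)=0.755915
d^3_{-3,2}: single k=5 term ⇒ +0.395787;  D = +0.234293+0.318990i
d^3_{-2,2}: k∈[4..5] ⇒ +0.699691 -0.186568 = +0.513123;  D = -0.509781-0.058468i
d^3_{-1,2}: k∈[3..4] ⇒ +0.766507 -0.510959 = +0.255548;  D = +0.193978-0.166364i
d^3_{0,2}: k∈[2..3] ⇒ +0.574906 -0.766473 = -0.191567;  D = +0.007426-0.191423i
d^3_{1,2}: k∈[1..2] ⇒ +0.287466 -0.766507 = -0.479041;  D = +0.338372+0.339094i
d^3_{2,2}: k∈[0..1] ⇒ +0.078729 -0.524815 = -0.446085;  D = -0.445786+0.016343i
d^3_{3,2}: single k=0 term ⇒ -0.222670;  D = +0.145320-0.168713i
Y_3^{m'}(θ=2.4275,φ=3.2563) and Σ D·Y over m':
  (+0.2343+0.3190i)·(-0.1103+0.0395i)  (-0.5098-0.0585i)·(-0.3226+0.0753i)  (+0.1940-0.1664i)·(-0.3901+0.0449i)  (+0.0074-0.1914i)·(+0.0408+0.0000i)  (+0.3384+0.3391i)·(+0.3901+0.0449i)  (-0.4458+0.0163i)·(-0.3226-0.0753i)  (+0.1453-0.1687i)·(+0.1103+0.0395i)
Y_3^2(R⁻¹ n̂) = +0.347002+0.183273i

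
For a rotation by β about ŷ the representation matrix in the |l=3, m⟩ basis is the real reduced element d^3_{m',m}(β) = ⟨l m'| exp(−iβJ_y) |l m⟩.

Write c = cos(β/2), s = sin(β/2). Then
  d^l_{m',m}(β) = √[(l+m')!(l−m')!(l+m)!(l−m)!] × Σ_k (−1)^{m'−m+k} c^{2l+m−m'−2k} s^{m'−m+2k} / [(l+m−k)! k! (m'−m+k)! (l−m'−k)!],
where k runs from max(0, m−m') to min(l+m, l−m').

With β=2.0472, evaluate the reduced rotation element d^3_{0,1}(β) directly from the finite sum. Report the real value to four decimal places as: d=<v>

d^3_{0,1}(β=2.0472) via Wigner's sum:
With c≡cos(β/2)=0.520295 and s≡sin(β/2)=0.853987, N=[6·6·24·2]^{1/2}=41.569219
The bounds max(0,m−m')=1 and min(l+m,l−m')=3 give 3 terms
  k=1: (−1)^0·41.5692/(12)·0.5203^5·0.8540^1 = +0.112795
  k=2: (−1)^1·41.5692/(4)·0.5203^3·0.8540^3 = -0.911620
  k=3: (−1)^2·41.5692/(12)·0.5203^1·0.8540^5 = +0.818645
d^3_{0,1}(2.0472) = +0.112795 -0.911620 +0.818645 = +0.019820

d=0.0198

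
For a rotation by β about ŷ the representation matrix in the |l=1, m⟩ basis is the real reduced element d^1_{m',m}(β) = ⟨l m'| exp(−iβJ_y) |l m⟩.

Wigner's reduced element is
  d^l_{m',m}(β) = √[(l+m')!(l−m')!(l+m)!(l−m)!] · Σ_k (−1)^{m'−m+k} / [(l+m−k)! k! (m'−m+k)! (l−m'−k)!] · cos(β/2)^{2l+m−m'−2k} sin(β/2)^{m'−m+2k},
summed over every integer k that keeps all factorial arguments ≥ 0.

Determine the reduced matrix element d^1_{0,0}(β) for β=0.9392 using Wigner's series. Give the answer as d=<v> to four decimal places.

d=0.5904

d^1_{0,0}(β=0.9392) via Wigner's sum:
Half-angle: c=0.891749, s=0.452530. N=√(1·1·1·1)=1.000000
Admissible k: 0..1 (factorial args all ≥0)
  k=0: (−1)^0·1.0000/(1)·0.8917^2·0.4525^0 = +0.795217
  k=1: (−1)^1·1.0000/(1)·0.8917^0·0.4525^2 = -0.204783
d^1_{0,0}(0.9392) = +0.795217 -0.204783 = +0.590434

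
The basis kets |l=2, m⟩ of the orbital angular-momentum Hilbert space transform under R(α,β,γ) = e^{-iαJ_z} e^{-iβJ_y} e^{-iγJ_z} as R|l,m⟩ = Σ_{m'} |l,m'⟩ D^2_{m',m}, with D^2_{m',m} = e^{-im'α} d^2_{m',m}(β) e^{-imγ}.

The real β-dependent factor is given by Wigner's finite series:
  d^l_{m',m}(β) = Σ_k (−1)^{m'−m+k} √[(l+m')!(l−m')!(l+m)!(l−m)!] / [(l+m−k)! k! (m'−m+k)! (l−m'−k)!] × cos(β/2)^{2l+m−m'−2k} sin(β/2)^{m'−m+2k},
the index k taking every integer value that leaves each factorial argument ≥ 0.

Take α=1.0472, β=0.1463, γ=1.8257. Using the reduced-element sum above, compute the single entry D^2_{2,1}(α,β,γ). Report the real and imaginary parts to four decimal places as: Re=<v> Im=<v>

D^2_{2,1}(1.0472,0.1463,1.8257) = e^{-i·2·1.0472}·d^2_{2,1}(0.1463)·e^{-i·1·1.8257}. Compute d first:
With c≡cos(β/2)=0.997326 and s≡sin(β/2)=0.073085, N=[24·1·6·1]^{1/2}=12.000000
Admissible k: 0..0 (factorial args all ≥0)
  k=0: (−1)^1·12.0000/(6)·0.9973^3·0.0731^1 = -0.145000
d^2_{2,1}(0.1463) = -0.145000
D = (-0.500004-0.866023i)·(-0.145000)·(-0.252152-0.967688i) = +0.103235-0.101822i

Re=0.1032 Im=-0.1018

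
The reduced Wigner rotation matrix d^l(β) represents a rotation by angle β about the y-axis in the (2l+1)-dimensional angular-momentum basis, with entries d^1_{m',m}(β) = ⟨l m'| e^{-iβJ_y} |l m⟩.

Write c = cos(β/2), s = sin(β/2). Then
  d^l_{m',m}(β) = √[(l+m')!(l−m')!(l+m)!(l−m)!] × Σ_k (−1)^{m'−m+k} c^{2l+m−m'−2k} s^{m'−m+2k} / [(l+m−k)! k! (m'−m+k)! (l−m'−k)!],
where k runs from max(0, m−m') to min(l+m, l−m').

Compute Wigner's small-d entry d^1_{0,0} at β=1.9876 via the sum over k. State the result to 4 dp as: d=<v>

d=-0.4048

d^1_{0,0}(β=1.9876) via Wigner's sum:
Half-angle: c=0.545509, s=0.838105. N=√(1·1·1·1)=1.000000
The bounds max(0,m−m')=0 and min(l+m,l−m')=1 give 2 terms
  k=0: (−1)^0·1.0000/(1)·0.5455^2·0.8381^0 = +0.297580
  k=1: (−1)^1·1.0000/(1)·0.5455^0·0.8381^2 = -0.702420
d^1_{0,0}(1.9876) = +0.297580 -0.702420 = -0.404840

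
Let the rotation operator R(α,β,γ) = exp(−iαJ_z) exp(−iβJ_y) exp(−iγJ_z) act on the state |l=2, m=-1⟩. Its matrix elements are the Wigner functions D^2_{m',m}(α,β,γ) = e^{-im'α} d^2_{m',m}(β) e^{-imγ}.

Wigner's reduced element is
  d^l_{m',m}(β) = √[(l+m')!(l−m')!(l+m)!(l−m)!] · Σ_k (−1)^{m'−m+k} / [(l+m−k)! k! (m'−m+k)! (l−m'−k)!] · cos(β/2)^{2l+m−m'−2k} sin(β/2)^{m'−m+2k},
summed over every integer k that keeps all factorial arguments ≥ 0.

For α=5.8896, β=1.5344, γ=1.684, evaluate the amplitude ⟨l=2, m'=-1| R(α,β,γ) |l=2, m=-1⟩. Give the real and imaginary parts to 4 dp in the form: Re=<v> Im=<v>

Re=-0.1330 Im=-0.4617

Split into d^2_{-1,-1}(β=1.5344) × two z-phases.
Half-angle: c=0.719857, s=0.694122. N=√(1·6·1·6)=6.000000
k∈{0,1} keeps every argument non-negative
  k=0: (−1)^0·6.0000/(6)·0.7199^4·0.6941^0 = +0.268525
  k=1: (−1)^1·6.0000/(2)·0.7199^2·0.6941^2 = -0.749007
d^2_{-1,-1}(1.5344) = +0.268525 -0.749007 = -0.480482
Attach z-rotation phases: D = e^{-i(-1)(5.8896)}·(-0.480482)·e^{-i(-1)(1.684)} = -0.132960-0.461719i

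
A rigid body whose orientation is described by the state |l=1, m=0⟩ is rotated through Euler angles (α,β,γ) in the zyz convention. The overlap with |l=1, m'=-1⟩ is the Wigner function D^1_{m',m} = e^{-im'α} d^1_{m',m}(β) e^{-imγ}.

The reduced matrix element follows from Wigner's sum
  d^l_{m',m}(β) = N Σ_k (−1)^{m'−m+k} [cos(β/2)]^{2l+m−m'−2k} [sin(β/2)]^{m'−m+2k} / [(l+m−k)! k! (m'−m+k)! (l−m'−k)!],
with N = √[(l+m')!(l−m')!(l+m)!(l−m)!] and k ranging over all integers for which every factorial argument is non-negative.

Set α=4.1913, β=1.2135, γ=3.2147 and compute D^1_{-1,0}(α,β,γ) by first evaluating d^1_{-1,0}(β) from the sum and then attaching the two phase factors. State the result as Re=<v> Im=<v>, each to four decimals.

Re=-0.3298 Im=-0.5745

D^1_{-1,0}(4.1913,1.2135,3.2147) = e^{-i·-1·4.1913}·d^1_{-1,0}(1.2135)·e^{-i·0·3.2147}. Compute d first:
With c≡cos(β/2)=0.821506 and s≡sin(β/2)=0.570201, N=[1·2·1·1]^{1/2}=1.414214
The bounds max(0,m−m')=1 and min(l+m,l−m')=1 give 1 term
  k=1: (−1)^0·1.4142/(1)·0.8215^1·0.5702^1 = +0.662450
d^1_{-1,0}(1.2135) = +0.662450
D = (-0.497825-0.867278i)·(+0.662450)·(+1.000000+0.000000i) = -0.329784-0.574528i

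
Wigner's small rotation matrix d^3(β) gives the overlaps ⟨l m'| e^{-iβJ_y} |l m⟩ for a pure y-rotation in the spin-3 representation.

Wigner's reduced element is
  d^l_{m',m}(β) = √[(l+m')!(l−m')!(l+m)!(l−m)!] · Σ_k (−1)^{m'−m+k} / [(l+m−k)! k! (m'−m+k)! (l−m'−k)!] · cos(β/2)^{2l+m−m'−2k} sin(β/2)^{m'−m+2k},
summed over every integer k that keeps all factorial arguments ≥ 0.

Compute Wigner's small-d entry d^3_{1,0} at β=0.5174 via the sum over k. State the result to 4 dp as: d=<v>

d=-0.5947

d^3_{1,0}(β=0.5174) via Wigner's sum:
Half-angle: c=0.966723, s=0.255824. N=√(24·2·6·6)=41.569219
Admissible k: 0..2 (factorial args all ≥0)
  k=0: (−1)^1·41.5692/(12)·0.9667^5·0.2558^1 = -0.748244
  k=1: (−1)^2·41.5692/(4)·0.9667^3·0.2558^3 = +0.157196
  k=2: (−1)^3·41.5692/(12)·0.9667^1·0.2558^5 = -0.003669
d^3_{1,0}(0.5174) = -0.748244 +0.157196 -0.003669 = -0.594717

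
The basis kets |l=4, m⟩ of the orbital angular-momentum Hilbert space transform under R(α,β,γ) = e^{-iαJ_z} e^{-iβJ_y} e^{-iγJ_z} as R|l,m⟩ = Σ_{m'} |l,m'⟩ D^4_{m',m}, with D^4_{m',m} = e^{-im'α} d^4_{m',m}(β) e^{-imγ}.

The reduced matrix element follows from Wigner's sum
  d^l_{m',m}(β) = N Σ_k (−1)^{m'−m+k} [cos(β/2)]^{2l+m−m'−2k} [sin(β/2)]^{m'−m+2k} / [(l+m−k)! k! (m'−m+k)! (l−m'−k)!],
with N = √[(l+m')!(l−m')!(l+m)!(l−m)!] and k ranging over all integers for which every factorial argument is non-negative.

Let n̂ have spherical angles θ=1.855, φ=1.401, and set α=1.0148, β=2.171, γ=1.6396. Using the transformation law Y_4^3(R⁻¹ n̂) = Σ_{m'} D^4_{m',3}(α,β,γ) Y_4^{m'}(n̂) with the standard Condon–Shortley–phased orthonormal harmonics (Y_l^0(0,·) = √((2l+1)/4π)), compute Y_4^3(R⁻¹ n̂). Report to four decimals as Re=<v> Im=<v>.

Re=0.0155 Im=-0.1018

Need the full column D^4_{m',3} for m'=−4..4 at α=1.0148, β=2.171, γ=1.6396.
cos(β/2)=0.466470, sin(β/2)=0.884537
d^4_{-4,3}: single k=7 term ⇒ +0.558960;  D = +0.364856-0.423457i
d^4_{-3,3}: k∈[6..7] ⇒ +0.729528 -0.374737 = +0.354790;  D = -0.106068-0.338564i
d^4_{-2,3}: k∈[5..6] ⇒ +0.616932 -0.739434 = -0.122502;  D = +0.118621+0.030591i
d^4_{-1,3}: k∈[4..5] ⇒ +0.383424 -0.827207 = -0.443783;  D = +0.320933-0.306505i
d^4_{0,3}: k∈[3..4] ⇒ +0.180856 -0.650303 = -0.469447;  D = -0.096213-0.459482i
d^4_{1,3}: k∈[2..3] ⇒ +0.063980 -0.383424 = -0.319444;  D = -0.300122-0.109412i
d^4_{2,3}: k∈[1..2] ⇒ +0.015906 -0.171575 = -0.155669;  D = -0.122478+0.096083i
d^4_{3,3}: k∈[0..1] ⇒ +0.002242 -0.056425 = -0.054184;  D = +0.005906+0.053861i
d^4_{4,3}: single k=0 term ⇒ -0.012023;  D = +0.010843+0.005195i
Y_4^{m'}(θ=1.855,φ=1.401) and Σ D·Y over m':
  (+0.3649-0.4235i)·(+0.2923+0.2360i)  (-0.1061-0.3386i)·(+0.1514-0.2710i)  (+0.1186+0.0306i)·(+0.1307+0.0462i)  (+0.3209-0.3065i)·(+0.0527-0.3074i)  (-0.0962-0.4595i)·(+0.0907+0.0000i)  (-0.3001-0.1094i)·(-0.0527-0.3074i)  (-0.1225+0.0961i)·(+0.1307-0.0462i)  (+0.0059+0.0539i)·(-0.1514-0.2710i)  (+0.0108+0.0052i)·(+0.2923-0.2360i)
Y_4^3(R⁻¹ n̂) = +0.015539-0.101769i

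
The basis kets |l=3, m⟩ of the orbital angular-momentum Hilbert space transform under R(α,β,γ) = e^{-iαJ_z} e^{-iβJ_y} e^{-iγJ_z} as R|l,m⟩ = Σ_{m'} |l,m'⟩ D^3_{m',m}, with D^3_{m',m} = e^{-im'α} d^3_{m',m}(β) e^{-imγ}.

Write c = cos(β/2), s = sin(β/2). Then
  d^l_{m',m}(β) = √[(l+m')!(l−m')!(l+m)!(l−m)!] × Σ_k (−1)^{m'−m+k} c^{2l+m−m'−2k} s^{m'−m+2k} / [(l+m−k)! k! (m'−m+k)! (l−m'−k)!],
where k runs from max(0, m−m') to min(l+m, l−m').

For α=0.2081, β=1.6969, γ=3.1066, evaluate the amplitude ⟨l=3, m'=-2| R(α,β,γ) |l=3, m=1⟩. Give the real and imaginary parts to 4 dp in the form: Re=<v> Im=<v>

Split into d^3_{-2,1}(β=1.6969) × two z-phases.
With c≡cos(β/2)=0.661147 and s≡sin(β/2)=0.750257, N=[1·120·24·2]^{1/2}=75.894664
k∈{3,4} keeps every argument non-negative
  k=3: (−1)^0·75.8947/(12)·0.6611^3·0.7503^3 = +0.771886
  k=4: (−1)^1·75.8947/(24)·0.6611^1·0.7503^5 = -0.496989
d^3_{-2,1}(1.6969) = +0.771886 -0.496989 = +0.274897
Phases: e^{-i·(-2)·0.2081}=+0.914632+0.404288i, e^{-i·(1)·3.1066}=-0.999388-0.034986i ⇒ D=-0.247387-0.119866i

Re=-0.2474 Im=-0.1199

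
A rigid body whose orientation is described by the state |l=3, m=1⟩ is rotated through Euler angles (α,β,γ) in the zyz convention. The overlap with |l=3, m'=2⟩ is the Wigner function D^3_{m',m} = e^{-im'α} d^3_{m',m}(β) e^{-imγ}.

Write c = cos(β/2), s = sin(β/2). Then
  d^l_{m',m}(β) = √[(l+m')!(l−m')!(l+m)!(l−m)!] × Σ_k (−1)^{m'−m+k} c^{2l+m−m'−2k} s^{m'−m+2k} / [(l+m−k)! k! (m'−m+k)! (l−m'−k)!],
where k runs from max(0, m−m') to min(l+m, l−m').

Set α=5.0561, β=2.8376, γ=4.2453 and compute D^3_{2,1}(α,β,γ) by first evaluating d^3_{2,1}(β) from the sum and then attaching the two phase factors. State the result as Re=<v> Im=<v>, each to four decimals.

Re=-0.0046 Im=-0.0204

First d^3_{2,1}(β=2.8376), then the phase factors e^{-i(2)α} and e^{-i(1)γ}:
c=cos(2.8376/2)=0.151412, s=sin(2.8376/2)=0.988471; N=√[120·1·24·2]=75.894664
The bounds max(0,m−m')=0 and min(l+m,l−m')=1 give 2 terms
  k=0: (−1)^1·75.8947/(24)·0.1514^5·0.9885^1 = -0.000249
  k=1: (−1)^2·75.8947/(12)·0.1514^3·0.9885^3 = +0.021203
d^3_{2,1}(2.8376) = -0.000249 +0.021203 = +0.020954
D = (-0.772884+0.634547i)·(+0.020954)·(-0.450289+0.892883i) = -0.004580-0.020448i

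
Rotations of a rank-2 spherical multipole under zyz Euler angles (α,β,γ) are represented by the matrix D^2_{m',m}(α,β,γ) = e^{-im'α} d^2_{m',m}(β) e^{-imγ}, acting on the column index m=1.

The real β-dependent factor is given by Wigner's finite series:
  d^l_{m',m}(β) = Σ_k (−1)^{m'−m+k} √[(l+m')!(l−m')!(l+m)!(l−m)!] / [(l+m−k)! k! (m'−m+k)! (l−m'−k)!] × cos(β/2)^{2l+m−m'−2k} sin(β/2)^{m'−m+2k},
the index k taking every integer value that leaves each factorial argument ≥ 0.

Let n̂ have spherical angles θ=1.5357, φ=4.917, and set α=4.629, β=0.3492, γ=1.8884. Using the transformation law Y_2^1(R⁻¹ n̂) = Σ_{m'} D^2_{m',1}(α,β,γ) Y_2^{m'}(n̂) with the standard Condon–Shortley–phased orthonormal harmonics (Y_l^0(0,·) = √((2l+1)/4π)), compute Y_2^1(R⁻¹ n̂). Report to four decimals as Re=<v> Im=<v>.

Need the full column D^2_{m',1} for m'=−2..2 at α=4.629, β=0.3492, γ=1.8884.
cos(β/2)=0.984796, sin(β/2)=0.173714
d^2_{-2,1}: single k=3 term ⇒ +0.010325;  D = +0.004808+0.009137i
d^2_{-1,1}: k∈[2..3] ⇒ +0.087798 -0.000911 = +0.086887;  D = -0.079995+0.033915i
d^2_{0,1}: k∈[1..2] ⇒ +0.406397 -0.012645 = +0.393751;  D = -0.122965-0.374058i
d^2_{1,1}: k∈[0..1] ⇒ +0.940557 -0.087798 = +0.852759;  D = +0.829476-0.197908i
d^2_{2,1}: single k=0 term ⇒ -0.331821;  D = -0.049858-0.328054i
Y_2^{m'}(θ=1.5357,φ=4.917) and Σ D·Y over m':
  (+0.0048+0.0091i)·(-0.3539+0.1535i)  (-0.0800+0.0339i)·(+0.0055+0.0265i)  (-0.1230-0.3741i)·(-0.3142+0.0000i)  (+0.8295-0.1979i)·(-0.0055+0.0265i)  (-0.0499-0.3281i)·(-0.3539-0.1535i)
Y_2^1(R⁻¹ n̂) = +0.002166+0.259966i

Re=0.0022 Im=0.2600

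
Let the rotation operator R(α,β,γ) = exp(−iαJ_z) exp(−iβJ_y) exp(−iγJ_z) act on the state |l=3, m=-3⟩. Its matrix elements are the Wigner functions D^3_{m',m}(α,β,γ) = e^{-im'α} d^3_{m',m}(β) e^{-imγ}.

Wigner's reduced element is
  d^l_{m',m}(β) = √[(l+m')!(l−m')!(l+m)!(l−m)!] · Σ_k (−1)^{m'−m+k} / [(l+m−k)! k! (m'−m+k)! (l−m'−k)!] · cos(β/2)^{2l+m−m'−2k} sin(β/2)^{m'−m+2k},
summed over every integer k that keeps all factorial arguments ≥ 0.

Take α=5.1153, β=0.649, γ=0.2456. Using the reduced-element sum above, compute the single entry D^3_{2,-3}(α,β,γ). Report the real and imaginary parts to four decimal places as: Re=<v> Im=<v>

First d^3_{2,-3}(β=0.649), then the phase factors e^{-i(2)α} and e^{-i(-3)γ}:
With c≡cos(β/2)=0.947810 and s≡sin(β/2)=0.318835, N=[120·1·1·720]^{1/2}=293.938769
k: max(0,(-3)−(2))=0 … min(3+(-3),3−(2))=0
  k=0: (−1)^5·293.9388/(120)·0.9478^1·0.3188^5 = -0.007649
d^3_{2,-3}(0.649) = -0.007649
Attach z-rotation phases: D = e^{-i(2)(5.1153)}·(-0.007649)·e^{-i(-3)(0.2456)} = +0.007631-0.000528i

Re=0.0076 Im=-0.0005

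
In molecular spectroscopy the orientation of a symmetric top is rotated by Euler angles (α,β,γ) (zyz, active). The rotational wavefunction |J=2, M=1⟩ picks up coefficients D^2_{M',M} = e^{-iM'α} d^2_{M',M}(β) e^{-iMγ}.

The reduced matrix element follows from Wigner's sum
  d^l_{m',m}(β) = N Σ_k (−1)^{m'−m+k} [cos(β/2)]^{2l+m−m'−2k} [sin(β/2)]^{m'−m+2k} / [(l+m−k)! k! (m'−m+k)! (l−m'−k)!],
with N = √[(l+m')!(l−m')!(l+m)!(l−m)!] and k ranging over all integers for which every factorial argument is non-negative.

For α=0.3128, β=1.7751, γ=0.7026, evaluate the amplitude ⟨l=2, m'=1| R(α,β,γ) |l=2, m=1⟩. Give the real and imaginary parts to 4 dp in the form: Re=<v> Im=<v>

Re=-0.2954 Im=0.4761

D^2_{1,1}(0.3128,1.7751,0.7026) = e^{-i·1·0.3128}·d^2_{1,1}(1.7751)·e^{-i·1·0.7026}. Compute d first:
Half-angle: c=0.631314, s=0.775527. N=√(6·1·6·1)=6.000000
The bounds max(0,m−m')=0 and min(l+m,l−m')=1 give 2 terms
  k=0: (−1)^0·6.0000/(6)·0.6313^4·0.7755^0 = +0.158848
  k=1: (−1)^1·6.0000/(2)·0.6313^2·0.7755^2 = -0.719128
d^2_{1,1}(1.7751) = +0.158848 -0.719128 = -0.560280
Phases: e^{-i·(1)·0.3128}=+0.951476-0.307724i, e^{-i·(1)·0.7026}=+0.763165-0.646204i ⇒ D=-0.295425+0.476065i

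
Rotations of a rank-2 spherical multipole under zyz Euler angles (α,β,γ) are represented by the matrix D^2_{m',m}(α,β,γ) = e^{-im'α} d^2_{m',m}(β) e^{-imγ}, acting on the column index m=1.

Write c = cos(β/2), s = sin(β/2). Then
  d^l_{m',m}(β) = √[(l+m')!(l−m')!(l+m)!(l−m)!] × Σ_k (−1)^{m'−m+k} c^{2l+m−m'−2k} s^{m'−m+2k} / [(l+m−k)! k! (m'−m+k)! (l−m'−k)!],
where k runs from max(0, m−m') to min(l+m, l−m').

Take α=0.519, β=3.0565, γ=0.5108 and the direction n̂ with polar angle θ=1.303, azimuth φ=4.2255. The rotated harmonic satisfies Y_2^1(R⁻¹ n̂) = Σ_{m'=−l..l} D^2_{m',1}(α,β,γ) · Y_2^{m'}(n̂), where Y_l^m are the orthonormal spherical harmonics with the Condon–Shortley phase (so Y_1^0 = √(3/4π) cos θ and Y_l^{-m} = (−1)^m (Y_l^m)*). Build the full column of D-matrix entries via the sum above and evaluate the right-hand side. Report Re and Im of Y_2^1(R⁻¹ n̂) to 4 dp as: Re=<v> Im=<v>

Need the full column D^2_{m',1} for m'=−2..2 at α=0.519, β=3.0565, γ=0.5108.
cos(β/2)=0.042533, sin(β/2)=0.999095
d^2_{-2,1}: single k=3 term ⇒ +0.084836;  D = +0.073317+0.042682i
d^2_{-1,1}: k∈[2..3] ⇒ +0.005417 -0.996385 = -0.990968;  D = -0.990934-0.008126i
d^2_{0,1}: k∈[1..2] ⇒ +0.000188 -0.103903 = -0.103714;  D = -0.090476+0.050703i
d^2_{1,1}: k∈[0..1] ⇒ +0.000003 -0.005417 = -0.005414;  D = -0.002788+0.004641i
d^2_{2,1}: single k=0 term ⇒ -0.000154;  D = -0.000003+0.000154i
Y_2^{m'}(θ=1.303,φ=4.2255) and Σ D·Y over m':
  (+0.0733+0.0427i)·(-0.2020-0.2971i)  (-0.9909-0.0081i)·(-0.0922+0.1742i)  (-0.0905+0.0507i)·(-0.2491+0.0000i)  (-0.0028+0.0046i)·(+0.0922+0.1742i)  (-0.0000+0.0002i)·(-0.2020+0.2971i)
Y_2^1(R⁻¹ n̂) = +0.112120-0.215021i

Re=0.1121 Im=-0.2150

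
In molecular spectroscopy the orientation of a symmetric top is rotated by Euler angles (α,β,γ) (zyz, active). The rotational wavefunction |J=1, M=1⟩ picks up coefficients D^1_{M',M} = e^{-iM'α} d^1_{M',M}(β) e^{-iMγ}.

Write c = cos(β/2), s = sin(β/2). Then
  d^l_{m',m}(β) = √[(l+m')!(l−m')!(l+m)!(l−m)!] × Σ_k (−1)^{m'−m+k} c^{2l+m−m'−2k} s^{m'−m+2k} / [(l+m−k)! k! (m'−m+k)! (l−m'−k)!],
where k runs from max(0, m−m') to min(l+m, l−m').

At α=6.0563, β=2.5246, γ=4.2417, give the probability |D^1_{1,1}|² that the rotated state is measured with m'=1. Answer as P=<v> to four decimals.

P=0.0085

Split into d^1_{1,1}(β=2.5246) × two z-phases.
c=cos(2.5246/2)=0.303626, s=sin(2.5246/2)=0.952791; N=√[2·1·2·1]=2.000000
Admissible k: 0..0 (factorial args all ≥0)
  k=0: (−1)^0·2.0000/(2)·0.3036^2·0.9528^0 = +0.092189
d^1_{1,1}(2.5246) = +0.092189
|D^1_{1,1}|² = |d^1_{1,1}(β)|² = (+0.092189)² = 0.008499 (the z-rotation phases have unit modulus)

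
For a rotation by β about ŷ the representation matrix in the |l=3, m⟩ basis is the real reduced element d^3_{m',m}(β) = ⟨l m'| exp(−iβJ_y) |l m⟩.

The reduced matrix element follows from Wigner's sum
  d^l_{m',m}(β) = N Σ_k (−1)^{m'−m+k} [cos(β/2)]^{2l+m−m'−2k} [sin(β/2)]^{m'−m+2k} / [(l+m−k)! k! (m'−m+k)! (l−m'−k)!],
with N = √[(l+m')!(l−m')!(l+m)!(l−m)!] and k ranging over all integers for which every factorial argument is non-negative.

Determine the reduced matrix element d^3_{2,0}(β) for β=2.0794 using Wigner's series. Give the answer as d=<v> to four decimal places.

d=-0.5087

d^3_{2,0}(β=2.0794) via Wigner's sum:
With c≡cos(β/2)=0.506479 and s≡sin(β/2)=0.862252, N=[120·1·6·6]^{1/2}=65.726707
Admissible k: 0..1 (factorial args all ≥0)
  k=0: (−1)^2·65.7267/(12)·0.5065^4·0.8623^2 = +0.267963
  k=1: (−1)^3·65.7267/(12)·0.5065^2·0.8623^4 = -0.776642
d^3_{2,0}(2.0794) = +0.267963 -0.776642 = -0.508679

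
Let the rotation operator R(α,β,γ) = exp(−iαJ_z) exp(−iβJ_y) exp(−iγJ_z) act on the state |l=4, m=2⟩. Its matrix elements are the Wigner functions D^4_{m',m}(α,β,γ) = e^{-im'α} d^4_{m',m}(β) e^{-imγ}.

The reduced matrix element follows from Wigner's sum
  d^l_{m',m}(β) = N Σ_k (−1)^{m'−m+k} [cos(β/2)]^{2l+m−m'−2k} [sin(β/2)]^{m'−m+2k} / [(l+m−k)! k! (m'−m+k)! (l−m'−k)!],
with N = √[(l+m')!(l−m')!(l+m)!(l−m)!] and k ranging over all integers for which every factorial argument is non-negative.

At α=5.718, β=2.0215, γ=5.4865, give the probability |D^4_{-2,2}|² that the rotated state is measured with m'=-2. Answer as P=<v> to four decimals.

P=0.1380

Split into d^4_{-2,2}(β=2.0215) × two z-phases.
Half-angle: c=0.531225, s=0.847231. N=√(2·720·720·2)=1440.000000
The bounds max(0,m−m')=4 and min(l+m,l−m')=6 give 3 terms
  k=4: (−1)^0·1440.0000/(96)·0.5312^4·0.8472^4 = +0.615479
  k=5: (−1)^1·1440.0000/(120)·0.5312^2·0.8472^6 = -1.252416
  k=6: (−1)^2·1440.0000/(1440)·0.5312^0·0.8472^8 = +0.265468
d^4_{-2,2}(2.0215) = +0.615479 -1.252416 +0.265468 = -0.371469
|D^4_{-2,2}|² = |d^4_{-2,2}(β)|² = (-0.371469)² = 0.137989 (the z-rotation phases have unit modulus)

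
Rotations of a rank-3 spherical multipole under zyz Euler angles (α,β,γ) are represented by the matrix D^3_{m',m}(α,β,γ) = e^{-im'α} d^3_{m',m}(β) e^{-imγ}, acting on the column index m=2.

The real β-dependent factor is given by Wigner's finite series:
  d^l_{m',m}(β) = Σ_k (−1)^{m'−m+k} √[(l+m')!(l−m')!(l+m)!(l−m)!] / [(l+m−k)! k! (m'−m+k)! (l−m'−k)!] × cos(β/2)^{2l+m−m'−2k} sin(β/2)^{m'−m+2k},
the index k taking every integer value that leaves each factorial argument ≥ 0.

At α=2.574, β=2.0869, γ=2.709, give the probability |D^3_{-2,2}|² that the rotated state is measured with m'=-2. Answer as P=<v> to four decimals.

P=0.0839

D^3_{-2,2}(2.574,2.0869,2.709) = e^{-i·-2·2.574}·d^3_{-2,2}(2.0869)·e^{-i·2·2.709}. Compute d first:
With c≡cos(β/2)=0.503242 and s≡sin(β/2)=0.864146, N=[1·120·120·1]^{1/2}=120.000000
The bounds max(0,m−m')=4 and min(l+m,l−m')=5 give 2 terms
  k=4: (−1)^0·120.0000/(24)·0.5032^2·0.8641^4 = +0.706108
  k=5: (−1)^1·120.0000/(120)·0.5032^0·0.8641^6 = -0.416410
d^3_{-2,2}(2.0869) = +0.706108 -0.416410 = +0.289698
|D^3_{-2,2}|² = |d^3_{-2,2}(β)|² = (+0.289698)² = 0.083925 (the z-rotation phases have unit modulus)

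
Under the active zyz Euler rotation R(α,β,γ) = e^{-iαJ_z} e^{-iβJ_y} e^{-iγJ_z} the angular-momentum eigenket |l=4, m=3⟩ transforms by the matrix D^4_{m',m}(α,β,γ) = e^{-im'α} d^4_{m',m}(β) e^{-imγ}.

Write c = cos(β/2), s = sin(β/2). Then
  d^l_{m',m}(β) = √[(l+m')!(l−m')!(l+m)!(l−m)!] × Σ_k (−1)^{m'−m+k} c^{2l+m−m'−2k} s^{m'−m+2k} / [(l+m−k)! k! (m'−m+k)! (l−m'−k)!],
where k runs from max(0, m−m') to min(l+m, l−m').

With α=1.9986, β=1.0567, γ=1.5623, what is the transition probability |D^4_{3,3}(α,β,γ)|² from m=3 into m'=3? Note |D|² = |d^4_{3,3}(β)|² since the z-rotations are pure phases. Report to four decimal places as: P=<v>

D^4_{3,3}(1.9986,1.0567,1.5623) = e^{-i·3·1.9986}·d^4_{3,3}(1.0567)·e^{-i·3·1.5623}. Compute d first:
c=cos(1.0567/2)=0.863640, s=sin(1.0567/2)=0.504109; N=√[5040·1·5040·1]=5040.000000
k: max(0,(3)−(3))=0 … min(4+(3),4−(3))=1
  k=0: (−1)^0·5040.0000/(5040)·0.8636^8·0.5041^0 = +0.309501
  k=1: (−1)^1·5040.0000/(720)·0.8636^6·0.5041^2 = -0.738148
d^4_{3,3}(1.0567) = +0.309501 -0.738148 = -0.428647
|D^4_{3,3}|² = |d^4_{3,3}(β)|² = (-0.428647)² = 0.183738 (the z-rotation phases have unit modulus)

P=0.1837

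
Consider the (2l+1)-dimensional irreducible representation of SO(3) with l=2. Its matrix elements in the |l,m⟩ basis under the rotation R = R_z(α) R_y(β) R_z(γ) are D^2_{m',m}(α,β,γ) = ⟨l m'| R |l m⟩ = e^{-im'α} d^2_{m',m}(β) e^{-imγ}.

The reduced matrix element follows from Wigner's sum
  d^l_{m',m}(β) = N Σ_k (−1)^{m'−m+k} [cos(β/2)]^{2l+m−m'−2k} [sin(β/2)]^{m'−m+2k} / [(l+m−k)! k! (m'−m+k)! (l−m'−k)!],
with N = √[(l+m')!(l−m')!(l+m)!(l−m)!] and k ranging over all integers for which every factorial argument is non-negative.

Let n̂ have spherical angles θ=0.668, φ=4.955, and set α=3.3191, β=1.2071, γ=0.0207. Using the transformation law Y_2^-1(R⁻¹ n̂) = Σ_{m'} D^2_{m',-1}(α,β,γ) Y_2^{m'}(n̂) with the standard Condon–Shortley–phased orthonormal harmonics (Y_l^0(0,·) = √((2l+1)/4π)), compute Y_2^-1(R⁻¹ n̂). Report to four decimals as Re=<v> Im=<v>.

Re=-0.1372 Im=-0.1182

Need the full column D^2_{m',-1} for m'=−2..2 at α=3.3191, β=1.2071, γ=0.0207.
cos(β/2)=0.823326, sin(β/2)=0.567569
d^2_{-2,-1}: single k=1 term ⇒ +0.633525;  D = +0.589334+0.232464i
d^2_{-1,-1}: k∈[0..1] ⇒ +0.459502 -0.655091 = -0.195590;  D = +0.191760+0.038514i
d^2_{0,-1}: k∈[0..1] ⇒ -0.775907 +0.368725 = -0.407181;  D = -0.407094-0.008428i
d^2_{1,-1}: k∈[0..1] ⇒ +0.655091 -0.103771 = +0.551321;  D = -0.544557+0.086097i
d^2_{2,-1}: single k=0 term ⇒ -0.301063;  D = -0.284395+0.098785i
Y_2^{m'}(θ=0.668,φ=4.955) and Σ D·Y over m':
  (+0.5893+0.2325i)·(-0.1311+0.0691i)  (+0.1918+0.0385i)·(+0.0903+0.3647i)  (-0.4071-0.0084i)·(+0.2678+0.0000i)  (-0.5446+0.0861i)·(-0.0903+0.3647i)  (-0.2844+0.0988i)·(-0.1311-0.0691i)
Y_2^-1(R⁻¹ n̂) = -0.137208-0.118238i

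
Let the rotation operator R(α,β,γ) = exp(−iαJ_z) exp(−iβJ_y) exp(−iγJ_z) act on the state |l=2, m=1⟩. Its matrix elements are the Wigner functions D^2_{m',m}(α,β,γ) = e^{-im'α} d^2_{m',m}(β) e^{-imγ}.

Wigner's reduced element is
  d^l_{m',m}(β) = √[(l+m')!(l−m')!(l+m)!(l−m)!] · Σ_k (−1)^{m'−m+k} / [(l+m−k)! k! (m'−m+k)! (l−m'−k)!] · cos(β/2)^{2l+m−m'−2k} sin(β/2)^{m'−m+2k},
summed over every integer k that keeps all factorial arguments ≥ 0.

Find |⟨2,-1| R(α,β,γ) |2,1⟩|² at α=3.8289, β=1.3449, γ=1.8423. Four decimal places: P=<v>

P=0.3156

First d^2_{-1,1}(β=1.3449), then the phase factors e^{-i(-1)α} and e^{-i(1)γ}:
Half-angle: c=0.782298, s=0.622904. N=√(1·6·6·1)=6.000000
k: max(0,(1)−(-1))=2 … min(2+(1),2−(-1))=3
  k=2: (−1)^0·6.0000/(2)·0.7823^2·0.6229^2 = +0.712375
  k=3: (−1)^1·6.0000/(6)·0.7823^0·0.6229^4 = -0.150552
d^2_{-1,1}(1.3449) = +0.712375 -0.150552 = +0.561823
|D^2_{-1,1}|² = |d^2_{-1,1}(β)|² = (+0.561823)² = 0.315645 (the z-rotation phases have unit modulus)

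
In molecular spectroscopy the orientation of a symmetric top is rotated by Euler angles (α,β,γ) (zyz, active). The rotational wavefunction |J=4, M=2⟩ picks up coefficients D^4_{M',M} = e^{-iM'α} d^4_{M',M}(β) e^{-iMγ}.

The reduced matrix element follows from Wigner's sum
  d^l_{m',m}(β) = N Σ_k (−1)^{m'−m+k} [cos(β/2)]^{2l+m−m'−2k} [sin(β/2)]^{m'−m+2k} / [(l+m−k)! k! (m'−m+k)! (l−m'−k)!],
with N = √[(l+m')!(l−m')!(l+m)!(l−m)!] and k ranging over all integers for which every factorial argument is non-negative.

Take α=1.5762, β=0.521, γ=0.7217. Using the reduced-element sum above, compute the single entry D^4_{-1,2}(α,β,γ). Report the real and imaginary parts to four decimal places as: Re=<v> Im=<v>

Split into d^4_{-1,2}(β=0.521) × two z-phases.
Half-angle: c=0.966261, s=0.257564. N=√(6·120·720·2)=1018.233765
k: max(0,(2)−(-1))=3 … min(4+(2),4−(-1))=5
  k=3: (−1)^0·1018.2338/(72)·0.9663^5·0.2576^3 = +0.203536
  k=4: (−1)^1·1018.2338/(48)·0.9663^3·0.2576^5 = -0.021693
  k=5: (−1)^2·1018.2338/(240)·0.9663^1·0.2576^7 = +0.000308
d^4_{-1,2}(0.521) = +0.203536 -0.021693 +0.000308 = +0.182152
Attach z-rotation phases: D = e^{-i(-1)(1.5762)}·(+0.182152)·e^{-i(2)(0.7217)} = +0.180548+0.024119i

Re=0.1805 Im=0.0241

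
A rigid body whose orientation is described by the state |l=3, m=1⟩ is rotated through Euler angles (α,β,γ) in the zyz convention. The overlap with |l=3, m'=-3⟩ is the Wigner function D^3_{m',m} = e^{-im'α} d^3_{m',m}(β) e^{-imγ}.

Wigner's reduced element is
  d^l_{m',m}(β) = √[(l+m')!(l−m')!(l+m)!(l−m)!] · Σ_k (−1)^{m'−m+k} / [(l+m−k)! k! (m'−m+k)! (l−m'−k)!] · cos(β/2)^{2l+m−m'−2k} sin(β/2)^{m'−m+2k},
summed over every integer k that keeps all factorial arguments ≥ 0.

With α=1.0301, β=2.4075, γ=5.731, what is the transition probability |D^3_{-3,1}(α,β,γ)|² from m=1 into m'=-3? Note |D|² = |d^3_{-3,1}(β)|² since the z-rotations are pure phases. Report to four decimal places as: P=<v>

Split into d^3_{-3,1}(β=2.4075) × two z-phases.
c=cos(2.4075/2)=0.358860, s=sin(2.4075/2)=0.933391; N=√[1·720·24·2]=185.903201
The bounds max(0,m−m')=4 and min(l+m,l−m')=4 give 1 term
  k=4: (−1)^0·185.9032/(48)·0.3589^2·0.9334^4 = +0.378574
d^3_{-3,1}(2.4075) = +0.378574
|D^3_{-3,1}|² = |d^3_{-3,1}(β)|² = (+0.378574)² = 0.143318 (the z-rotation phases have unit modulus)

P=0.1433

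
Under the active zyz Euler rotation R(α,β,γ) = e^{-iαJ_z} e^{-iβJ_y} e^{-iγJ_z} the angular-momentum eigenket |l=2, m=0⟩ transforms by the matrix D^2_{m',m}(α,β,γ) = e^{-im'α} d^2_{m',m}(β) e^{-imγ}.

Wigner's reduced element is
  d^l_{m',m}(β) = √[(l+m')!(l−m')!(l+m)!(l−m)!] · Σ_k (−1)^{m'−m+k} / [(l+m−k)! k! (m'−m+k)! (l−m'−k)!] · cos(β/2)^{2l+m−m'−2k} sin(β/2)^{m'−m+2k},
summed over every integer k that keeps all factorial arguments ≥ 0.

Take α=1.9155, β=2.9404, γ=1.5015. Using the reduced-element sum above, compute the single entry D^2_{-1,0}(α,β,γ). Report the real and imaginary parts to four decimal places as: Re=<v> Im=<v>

Re=0.0810 Im=-0.2257

Split into d^2_{-1,0}(β=2.9404) × two z-phases.
Half-angle: c=0.100427, s=0.994944. N=√(1·6·2·2)=4.898979
k∈{1,2} keeps every argument non-negative
  k=1: (−1)^0·4.8990/(2)·0.1004^3·0.9949^1 = +0.002468
  k=2: (−1)^1·4.8990/(2)·0.1004^1·0.9949^3 = -0.242282
d^2_{-1,0}(2.9404) = +0.002468 -0.242282 = -0.239814
Attach z-rotation phases: D = e^{-i(-1)(1.9155)}·(-0.239814)·e^{-i(0)(1.5015)} = +0.081037-0.225707i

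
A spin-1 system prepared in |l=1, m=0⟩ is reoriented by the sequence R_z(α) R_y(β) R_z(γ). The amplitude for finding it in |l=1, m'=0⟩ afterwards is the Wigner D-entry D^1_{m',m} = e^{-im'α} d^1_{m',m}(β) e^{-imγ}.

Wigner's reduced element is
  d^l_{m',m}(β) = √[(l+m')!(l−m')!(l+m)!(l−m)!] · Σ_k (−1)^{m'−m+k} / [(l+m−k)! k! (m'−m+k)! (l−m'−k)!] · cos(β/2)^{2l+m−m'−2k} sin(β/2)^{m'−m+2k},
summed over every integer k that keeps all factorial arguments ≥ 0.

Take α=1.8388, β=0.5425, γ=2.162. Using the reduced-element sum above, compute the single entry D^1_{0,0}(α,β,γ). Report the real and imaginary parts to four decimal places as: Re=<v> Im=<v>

Re=0.8564 Im=0.0000

First d^1_{0,0}(β=0.5425), then the phase factors e^{-i(0)α} and e^{-i(0)γ}:
With c≡cos(β/2)=0.963437 and s≡sin(β/2)=0.267936, N=[1·1·1·1]^{1/2}=1.000000
k: max(0,(0)−(0))=0 … min(1+(0),1−(0))=1
  k=0: (−1)^0·1.0000/(1)·0.9634^2·0.2679^0 = +0.928210
  k=1: (−1)^1·1.0000/(1)·0.9634^0·0.2679^2 = -0.071790
d^1_{0,0}(0.5425) = +0.928210 -0.071790 = +0.856421
Phases: e^{-i·(0)·1.8388}=+1.000000+0.000000i, e^{-i·(0)·2.162}=+1.000000+0.000000i ⇒ D=+0.856421+0.000000i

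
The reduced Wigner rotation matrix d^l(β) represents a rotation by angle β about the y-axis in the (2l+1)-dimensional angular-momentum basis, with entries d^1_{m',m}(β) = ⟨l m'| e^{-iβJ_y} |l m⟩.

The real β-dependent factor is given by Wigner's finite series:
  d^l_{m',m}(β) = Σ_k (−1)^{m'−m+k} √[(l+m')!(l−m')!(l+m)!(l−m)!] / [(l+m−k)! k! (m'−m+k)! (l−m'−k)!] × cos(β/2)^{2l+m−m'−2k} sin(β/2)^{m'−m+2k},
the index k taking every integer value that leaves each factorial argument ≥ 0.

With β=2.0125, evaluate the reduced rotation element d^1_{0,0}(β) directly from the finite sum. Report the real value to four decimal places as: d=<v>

d=-0.4275

d^1_{0,0}(β=2.0125) via Wigner's sum:
Half-angle: c=0.535033, s=0.844831. N=√(1·1·1·1)=1.000000
k: max(0,(0)−(0))=0 … min(1+(0),1−(0))=1
  k=0: (−1)^0·1.0000/(1)·0.5350^2·0.8448^0 = +0.286260
  k=1: (−1)^1·1.0000/(1)·0.5350^0·0.8448^2 = -0.713740
d^1_{0,0}(2.0125) = +0.286260 -0.713740 = -0.427480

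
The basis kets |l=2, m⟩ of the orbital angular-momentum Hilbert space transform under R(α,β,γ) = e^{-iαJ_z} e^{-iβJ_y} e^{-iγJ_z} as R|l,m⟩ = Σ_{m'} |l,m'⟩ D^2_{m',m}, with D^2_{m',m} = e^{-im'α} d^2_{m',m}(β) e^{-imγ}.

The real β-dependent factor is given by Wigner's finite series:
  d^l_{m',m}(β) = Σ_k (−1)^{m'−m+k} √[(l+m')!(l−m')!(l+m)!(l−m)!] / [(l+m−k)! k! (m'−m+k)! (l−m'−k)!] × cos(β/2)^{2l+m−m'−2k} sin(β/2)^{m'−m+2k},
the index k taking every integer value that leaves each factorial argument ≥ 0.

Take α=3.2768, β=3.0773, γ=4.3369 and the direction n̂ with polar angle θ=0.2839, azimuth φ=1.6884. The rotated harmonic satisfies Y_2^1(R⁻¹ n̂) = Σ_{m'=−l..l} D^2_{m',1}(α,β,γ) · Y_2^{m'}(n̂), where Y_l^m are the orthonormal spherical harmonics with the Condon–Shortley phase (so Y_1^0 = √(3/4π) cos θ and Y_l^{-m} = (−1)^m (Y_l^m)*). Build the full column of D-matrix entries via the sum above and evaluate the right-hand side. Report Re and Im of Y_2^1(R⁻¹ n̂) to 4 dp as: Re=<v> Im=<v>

Re=0.2083 Im=0.0369

Need the full column D^2_{m',1} for m'=−2..2 at α=3.2768, β=3.0773, γ=4.3369.
cos(β/2)=0.032141, sin(β/2)=0.999483
d^2_{-2,1}: single k=3 term ⇒ +0.064182;  D = -0.038632+0.051253i
d^2_{-1,1}: k∈[2..3] ⇒ +0.003096 -0.997935 = -0.994839;  D = -0.486262+0.867902i
d^2_{0,1}: k∈[1..2] ⇒ +0.000081 -0.078607 = -0.078525;  D = +0.028797-0.073054i
d^2_{1,1}: k∈[0..1] ⇒ +0.000001 -0.003096 = -0.003095;  D = -0.000736+0.003006i
d^2_{2,1}: single k=0 term ⇒ -0.000066;  D = +0.000007-0.000066i
Y_2^{m'}(θ=0.2839,φ=1.6884) and Σ D·Y over m':
  (-0.0386+0.0513i)·(-0.0295+0.0071i)  (-0.4863+0.8679i)·(-0.0244-0.2063i)  (+0.0288-0.0731i)·(+0.5565+0.0000i)  (-0.0007+0.0030i)·(+0.0244-0.2063i)  (+0.0000-0.0001i)·(-0.0295-0.0071i)
Y_2^1(R⁻¹ n̂) = +0.208301+0.036945i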